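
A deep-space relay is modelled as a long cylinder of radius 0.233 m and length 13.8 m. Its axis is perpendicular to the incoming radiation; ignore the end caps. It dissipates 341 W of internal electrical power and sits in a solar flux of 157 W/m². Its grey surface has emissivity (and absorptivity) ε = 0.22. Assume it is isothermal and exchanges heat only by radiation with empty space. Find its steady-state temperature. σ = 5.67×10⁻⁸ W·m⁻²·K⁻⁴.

T ≈ 217 K

At steady state, absorbed solar power + internal power = radiated power.
Absorbed: α·S·A_cross = 0.22·157·6.431 = 222.1 W (cross-section 2rL).
Total input = 222.1 + 341 = 563.1 W.
Radiated: εσ·A_surf·T⁴ with A_surf = 2πrL = 20.20 m².
T⁴ = 563.1/(0.22·5.67×10⁻⁸·20.20) = 2.234×10⁹ K⁴.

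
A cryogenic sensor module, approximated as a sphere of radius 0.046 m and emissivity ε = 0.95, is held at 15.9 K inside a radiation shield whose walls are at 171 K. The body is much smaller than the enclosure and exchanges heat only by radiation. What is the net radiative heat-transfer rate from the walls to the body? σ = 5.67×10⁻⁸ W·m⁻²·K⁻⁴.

P_net ≈ 1.22 W

For a small grey body in a large enclosure: P_net = εσA(T_body⁴ − T_wall⁴).
A = 4πr² = 0.02659 m²; T_body⁴ − T_wall⁴ = 63910 − 8.550×10⁸ = -8.550×10⁸ K⁴.
|P_net| = 0.95·5.67×10⁻⁸·0.02659·8.550×10⁸.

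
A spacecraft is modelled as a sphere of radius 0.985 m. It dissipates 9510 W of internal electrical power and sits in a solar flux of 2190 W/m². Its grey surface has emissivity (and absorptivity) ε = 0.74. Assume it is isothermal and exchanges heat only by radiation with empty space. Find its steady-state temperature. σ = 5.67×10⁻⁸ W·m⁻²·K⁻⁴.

At steady state, absorbed solar power + internal power = radiated power.
Absorbed: α·S·A_cross = 0.74·2190·3.048 = 4940 W (cross-section πr²).
Total input = 4940 + 9510 = 14450 W.
Radiated: εσ·A_surf·T⁴ with A_surf = 4πr² = 12.19 m².
T⁴ = 14450/(0.74·5.67×10⁻⁸·12.19) = 2.825×10¹⁰ K⁴.

T ≈ 410 K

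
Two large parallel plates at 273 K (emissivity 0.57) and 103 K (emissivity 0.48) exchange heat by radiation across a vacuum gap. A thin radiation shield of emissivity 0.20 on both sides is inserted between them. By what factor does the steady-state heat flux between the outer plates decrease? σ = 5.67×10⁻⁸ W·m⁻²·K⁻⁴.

factor ≈ 4.17

Without shield: q₀ = σΔ(T⁴)/(1/ε₁+1/ε₂−1) with denominator 2.838.
With shield the two gaps are in series; the resistances add: (1/ε₁+1/ε_s−1)+(1/ε_s+1/ε₂−1) = 5.754+6.083 = 11.84.
Heat-flux ratio q₀/q = 11.84/2.838.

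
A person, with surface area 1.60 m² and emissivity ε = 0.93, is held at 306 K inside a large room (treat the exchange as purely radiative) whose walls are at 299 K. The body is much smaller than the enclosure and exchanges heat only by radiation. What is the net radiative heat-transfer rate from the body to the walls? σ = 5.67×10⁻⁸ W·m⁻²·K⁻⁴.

P_net ≈ 65.4 W

For a small grey body in a large enclosure: P_net = εσA(T_body⁴ − T_wall⁴).
A = 1.60 m²; T_body⁴ − T_wall⁴ = 8.768×10⁹ − 7.993×10⁹ = 7.752×10⁸ K⁴.
|P_net| = 0.93·5.67×10⁻⁸·1.600·7.752×10⁸.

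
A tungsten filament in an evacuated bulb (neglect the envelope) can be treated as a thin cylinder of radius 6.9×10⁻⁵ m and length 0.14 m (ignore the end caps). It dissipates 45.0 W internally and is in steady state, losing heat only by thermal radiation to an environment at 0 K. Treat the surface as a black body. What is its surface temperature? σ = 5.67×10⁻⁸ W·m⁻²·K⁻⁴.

T ≈ 1900 K

Steady state: internal power = radiated power, P = εσA T⁴.
Radiating area A = 2πrL = 6.070×10⁻⁵ m².
T⁴ = P/(εσA) = 45.0/(1.0·5.67×10⁻⁸·6.070×10⁻⁵) = 1.308×10¹³ K⁴.
T = (1.308×10¹³)^(1/4).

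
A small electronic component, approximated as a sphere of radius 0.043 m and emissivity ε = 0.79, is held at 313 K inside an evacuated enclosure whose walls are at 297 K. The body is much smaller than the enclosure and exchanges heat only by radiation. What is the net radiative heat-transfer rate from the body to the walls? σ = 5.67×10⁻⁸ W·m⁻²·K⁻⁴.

For a small grey body in a large enclosure: P_net = εσA(T_body⁴ − T_wall⁴).
A = 4πr² = 0.02324 m²; T_body⁴ − T_wall⁴ = 9.598×10⁹ − 7.781×10⁹ = 1.817×10⁹ K⁴.
|P_net| = 0.79·5.67×10⁻⁸·0.02324·1.817×10⁹.

P_net ≈ 1.89 W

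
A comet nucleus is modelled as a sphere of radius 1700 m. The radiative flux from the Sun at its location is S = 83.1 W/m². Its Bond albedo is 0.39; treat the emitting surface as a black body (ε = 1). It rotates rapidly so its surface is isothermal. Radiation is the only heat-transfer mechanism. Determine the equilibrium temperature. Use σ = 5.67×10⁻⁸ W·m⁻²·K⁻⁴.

T ≈ 122 K

At equilibrium, absorbed power = emitted power.
Absorbing cross-section = πr² = 9.079×10⁶ m²; emitting surface = 4πr² = 3.632×10⁷ m² (ratio 4).
(1−a)S·A_cross = εσ·A_surf·T⁴  ⇒  T⁴ = (1−a)S/(4σ).
T⁴ = 0.610·83.1/(4·5.67×10⁻⁸) = 2.235×10⁸ K⁴.
T = (2.235×10⁸)^(1/4).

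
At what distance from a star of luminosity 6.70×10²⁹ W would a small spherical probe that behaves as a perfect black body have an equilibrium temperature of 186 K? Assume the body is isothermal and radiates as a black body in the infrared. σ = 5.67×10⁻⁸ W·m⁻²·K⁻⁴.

d ≈ 1.40×10¹³ m

For an isothermal black-emitting sphere, (1−a)S·πr² = σ·4πr²·T⁴ ⇒ S = 4σT⁴/(1−a).
S = 4·5.67×10⁻⁸·(186)⁴/1.00 = 271.5 W/m².
Flux falls as S = L/(4πd²), so d = √(L/(4πS)) = √(6.70×10²⁹/(4π·271.5)).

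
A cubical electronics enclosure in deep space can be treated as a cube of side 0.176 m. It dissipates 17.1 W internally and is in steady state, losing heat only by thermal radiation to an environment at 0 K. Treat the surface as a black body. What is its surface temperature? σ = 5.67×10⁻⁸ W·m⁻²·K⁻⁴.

Steady state: internal power = radiated power, P = εσA T⁴.
Radiating area A = 6L² = 0.1859 m².
T⁴ = P/(εσA) = 17.1/(1.0·5.67×10⁻⁸·0.1859) = 1.623×10⁹ K⁴.
T = (1.623×10⁹)^(1/4).

T ≈ 201 K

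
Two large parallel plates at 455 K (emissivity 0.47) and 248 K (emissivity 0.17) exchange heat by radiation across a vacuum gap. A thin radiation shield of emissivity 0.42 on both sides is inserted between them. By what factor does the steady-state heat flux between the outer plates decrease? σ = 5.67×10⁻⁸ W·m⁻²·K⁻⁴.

factor ≈ 1.54

Without shield: q₀ = σΔ(T⁴)/(1/ε₁+1/ε₂−1) with denominator 7.010.
With shield the two gaps are in series; the resistances add: (1/ε₁+1/ε_s−1)+(1/ε_s+1/ε₂−1) = 3.509+7.263 = 10.77.
Heat-flux ratio q₀/q = 10.77/7.010.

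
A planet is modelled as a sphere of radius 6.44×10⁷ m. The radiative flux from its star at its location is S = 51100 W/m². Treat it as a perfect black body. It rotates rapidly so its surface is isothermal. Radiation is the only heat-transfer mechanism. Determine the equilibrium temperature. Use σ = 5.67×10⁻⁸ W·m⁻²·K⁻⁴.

At equilibrium, absorbed power = emitted power.
Absorbing cross-section = πr² = 1.303×10¹⁶ m²; emitting surface = 4πr² = 5.212×10¹⁶ m² (ratio 4).
S·A_cross = εσ·A_surf·T⁴  ⇒  T⁴ = S/(4σ).
T⁴ = 1.00·51100/(4·5.67×10⁻⁸) = 2.253×10¹¹ K⁴.
T = (2.253×10¹¹)^(1/4).

T ≈ 689 K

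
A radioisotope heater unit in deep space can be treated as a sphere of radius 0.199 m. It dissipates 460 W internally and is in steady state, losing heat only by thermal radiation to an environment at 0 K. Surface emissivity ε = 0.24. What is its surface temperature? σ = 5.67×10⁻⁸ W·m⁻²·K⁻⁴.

Steady state: internal power = radiated power, P = εσA T⁴.
Radiating area A = 4πr² = 0.4976 m².
T⁴ = P/(εσA) = 460/(0.24·5.67×10⁻⁸·0.4976) = 6.793×10¹⁰ K⁴.
T = (6.793×10¹⁰)^(1/4).

T ≈ 511 K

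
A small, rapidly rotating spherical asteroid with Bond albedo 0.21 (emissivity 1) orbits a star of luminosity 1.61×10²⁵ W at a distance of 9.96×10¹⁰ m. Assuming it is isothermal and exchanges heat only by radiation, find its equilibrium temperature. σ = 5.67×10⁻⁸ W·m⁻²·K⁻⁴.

T ≈ 146 K

First find the stellar flux at distance d: S = L/(4πd²) = 1.61×10²⁵/(4π·(9.96×10¹⁰)²) = 129.2 W/m².
For an isothermal sphere, absorbed (1−a)S·πr² = emitted σ·4πr²·T⁴, so T⁴ = (1−a)S/(4σ).
T⁴ = 0.790·129.2/(4·5.67×10⁻⁸) = 4.499×10⁸ K⁴.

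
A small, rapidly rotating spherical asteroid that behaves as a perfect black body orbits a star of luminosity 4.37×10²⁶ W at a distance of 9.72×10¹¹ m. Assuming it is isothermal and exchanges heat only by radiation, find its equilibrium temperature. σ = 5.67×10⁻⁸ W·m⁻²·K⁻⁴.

T ≈ 113 K

First find the stellar flux at distance d: S = L/(4πd²) = 4.37×10²⁶/(4π·(9.72×10¹¹)²) = 36.81 W/m².
For an isothermal sphere, absorbed (1−a)S·πr² = emitted σ·4πr²·T⁴, so T⁴ = (1−a)S/(4σ).
T⁴ = 1.00·36.81/(4·5.67×10⁻⁸) = 1.623×10⁸ K⁴.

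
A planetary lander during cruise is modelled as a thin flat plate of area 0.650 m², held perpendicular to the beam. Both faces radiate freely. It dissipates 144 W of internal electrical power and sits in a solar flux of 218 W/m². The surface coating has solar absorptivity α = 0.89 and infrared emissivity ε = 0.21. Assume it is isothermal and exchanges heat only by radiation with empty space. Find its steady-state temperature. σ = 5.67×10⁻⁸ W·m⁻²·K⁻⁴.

T ≈ 363 K

At steady state, absorbed solar power + internal power = radiated power.
Absorbed: α·S·A_cross = 0.89·218·0.6500 = 126.1 W (cross-section A).
Total input = 126.1 + 144 = 270.1 W.
Radiated: εσ·A_surf·T⁴ with A_surf = 2A = 1.300 m².
T⁴ = 270.1/(0.21·5.67×10⁻⁸·1.300) = 1.745×10¹⁰ K⁴.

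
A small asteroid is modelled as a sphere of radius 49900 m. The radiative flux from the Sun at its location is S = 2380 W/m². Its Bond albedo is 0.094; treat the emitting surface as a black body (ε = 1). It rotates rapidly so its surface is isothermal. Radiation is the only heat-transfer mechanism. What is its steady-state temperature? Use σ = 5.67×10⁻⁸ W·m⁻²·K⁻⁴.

T ≈ 312 K

At equilibrium, absorbed power = emitted power.
Absorbing cross-section = πr² = 7.823×10⁹ m²; emitting surface = 4πr² = 3.129×10¹⁰ m² (ratio 4).
(1−a)S·A_cross = εσ·A_surf·T⁴  ⇒  T⁴ = (1−a)S/(4σ).
T⁴ = 0.906·2380/(4·5.67×10⁻⁸) = 9.507×10⁹ K⁴.
T = (9.507×10⁹)^(1/4).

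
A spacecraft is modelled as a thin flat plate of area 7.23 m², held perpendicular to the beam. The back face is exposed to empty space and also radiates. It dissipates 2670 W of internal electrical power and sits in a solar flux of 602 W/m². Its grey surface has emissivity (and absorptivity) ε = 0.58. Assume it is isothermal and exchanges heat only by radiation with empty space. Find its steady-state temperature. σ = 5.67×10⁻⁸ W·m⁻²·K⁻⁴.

T ≈ 323 K

At steady state, absorbed solar power + internal power = radiated power.
Absorbed: α·S·A_cross = 0.58·602·7.230 = 2524 W (cross-section A).
Total input = 2524 + 2670 = 5194 W.
Radiated: εσ·A_surf·T⁴ with A_surf = 2A = 14.46 m².
T⁴ = 5194/(0.58·5.67×10⁻⁸·14.46) = 1.092×10¹⁰ K⁴.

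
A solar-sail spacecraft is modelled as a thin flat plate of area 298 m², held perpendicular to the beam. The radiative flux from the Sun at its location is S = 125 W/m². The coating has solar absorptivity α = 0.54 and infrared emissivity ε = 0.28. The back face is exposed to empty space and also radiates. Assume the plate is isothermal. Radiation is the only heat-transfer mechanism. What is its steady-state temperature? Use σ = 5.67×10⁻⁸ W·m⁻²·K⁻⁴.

At equilibrium, absorbed power = emitted power.
Absorbing cross-section = A = 298.0 m²; emitting surface = 2A = 596.0 m² (ratio 2).
αS·A_cross = εσ·A_surf·T⁴  ⇒  T⁴ = αS/(ε·2σ).
T⁴ = 0.540·125/(0.28·2·5.67×10⁻⁸) = 2.126×10⁹ K⁴.
T = (2.126×10⁹)^(1/4).

T ≈ 215 K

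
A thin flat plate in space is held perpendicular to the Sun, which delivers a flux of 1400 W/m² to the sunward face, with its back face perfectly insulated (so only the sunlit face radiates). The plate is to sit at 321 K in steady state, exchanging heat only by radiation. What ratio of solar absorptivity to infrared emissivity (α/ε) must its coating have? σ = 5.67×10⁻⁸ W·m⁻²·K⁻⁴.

Balance: αS·A = εσ·1A·T⁴ ⇒ α/ε = σT⁴/S.
α/ε = 5.67×10⁻⁸·(321)⁴/1400 = 5.67×10⁻⁸·1.062×10¹⁰/1400.

α/ε ≈ 0.430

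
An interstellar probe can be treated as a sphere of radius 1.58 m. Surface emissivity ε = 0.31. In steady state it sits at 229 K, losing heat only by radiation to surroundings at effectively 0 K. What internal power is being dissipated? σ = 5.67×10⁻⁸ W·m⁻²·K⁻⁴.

Steady state: P = εσA T⁴.
A = 4πr² = 31.37 m²; T⁴ = (229)⁴ = 2.750×10⁹ K⁴.
P = 0.31 × 5.67×10⁻⁸ × 31.37 × 2.750×10⁹.

P ≈ 1520 W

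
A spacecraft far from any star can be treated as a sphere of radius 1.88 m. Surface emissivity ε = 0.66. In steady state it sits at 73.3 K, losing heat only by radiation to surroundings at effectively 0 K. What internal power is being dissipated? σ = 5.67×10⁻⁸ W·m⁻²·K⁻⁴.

Steady state: P = εσA T⁴.
A = 4πr² = 44.41 m²; T⁴ = (73.3)⁴ = 2.887×10⁷ K⁴.
P = 0.66 × 5.67×10⁻⁸ × 44.41 × 2.887×10⁷.

P ≈ 48.0 W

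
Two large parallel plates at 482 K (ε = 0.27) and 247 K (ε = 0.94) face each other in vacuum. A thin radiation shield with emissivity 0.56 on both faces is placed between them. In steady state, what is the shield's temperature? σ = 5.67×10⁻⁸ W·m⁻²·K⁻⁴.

T_s ≈ 368 K

In steady state the net flux on the hot side equals that on the cold side.
σ(T₁⁴−T_s⁴)/D₁ = σ(T_s⁴−T₂⁴)/D₂, with D₁ = 1/ε₁+1/ε_s−1 = 4.489, D₂ = 1/ε_s+1/ε₂−1 = 1.850.
Solve for T_s⁴: T_s⁴ = (D₂·T₁⁴ + D₁·T₂⁴)/(D₁+D₂) = 1.838×10¹⁰ K⁴.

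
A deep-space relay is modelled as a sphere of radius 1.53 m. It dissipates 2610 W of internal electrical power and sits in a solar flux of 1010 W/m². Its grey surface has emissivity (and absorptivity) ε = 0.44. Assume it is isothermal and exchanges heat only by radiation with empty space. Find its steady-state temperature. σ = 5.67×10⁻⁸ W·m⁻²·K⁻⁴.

T ≈ 299 K

At steady state, absorbed solar power + internal power = radiated power.
Absorbed: α·S·A_cross = 0.44·1010·7.354 = 3268 W (cross-section πr²).
Total input = 3268 + 2610 = 5878 W.
Radiated: εσ·A_surf·T⁴ with A_surf = 4πr² = 29.42 m².
T⁴ = 5878/(0.44·5.67×10⁻⁸·29.42) = 8.010×10⁹ K⁴.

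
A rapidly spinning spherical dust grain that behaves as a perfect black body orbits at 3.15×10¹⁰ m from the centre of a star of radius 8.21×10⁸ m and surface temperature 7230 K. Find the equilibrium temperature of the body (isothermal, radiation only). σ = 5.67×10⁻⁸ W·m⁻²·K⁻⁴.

The star's surface emits σT_*⁴; at distance d the flux is S = σT_*⁴(R_*/d)².
S = 5.67×10⁻⁸·(7230)⁴·(8.21×10⁸/3.15×10¹⁰)² = 1.052×10⁵ W/m².
For an isothermal sphere T⁴ = (1−a)S/(4σ) = 4.640×10¹¹ K⁴.

T ≈ 825 K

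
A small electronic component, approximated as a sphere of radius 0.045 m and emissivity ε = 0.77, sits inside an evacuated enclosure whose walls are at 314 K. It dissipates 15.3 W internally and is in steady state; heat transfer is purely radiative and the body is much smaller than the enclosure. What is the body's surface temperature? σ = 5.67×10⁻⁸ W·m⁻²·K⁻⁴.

For a small grey body in a large enclosure, net radiated power = εσA(T⁴ − T_w⁴).
Steady state: P = εσA(T⁴ − T_w⁴) with A = 4πr² = 0.02545 m².
T⁴ = P/(εσA) + T_w⁴ = 15.3/(0.77·5.67×10⁻⁸·0.02545) + (314)⁴
    = 1.377×10¹⁰ + 9.721×10⁹ = 2.349×10¹⁰ K⁴.

T ≈ 392 K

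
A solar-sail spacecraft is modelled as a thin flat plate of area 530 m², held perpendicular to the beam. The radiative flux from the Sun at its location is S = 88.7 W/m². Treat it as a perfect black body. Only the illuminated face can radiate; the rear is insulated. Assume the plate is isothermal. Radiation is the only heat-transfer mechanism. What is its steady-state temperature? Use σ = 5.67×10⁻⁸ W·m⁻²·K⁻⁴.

At equilibrium, absorbed power = emitted power.
Absorbing cross-section = A = 530.0 m²; emitting surface = A = 530.0 m² (ratio 1).
S·A_cross = εσ·A_surf·T⁴  ⇒  T⁴ = S/(1σ).
T⁴ = 1.00·88.7/(1·5.67×10⁻⁸) = 1.564×10⁹ K⁴.
T = (1.564×10⁹)^(1/4).

T ≈ 199 K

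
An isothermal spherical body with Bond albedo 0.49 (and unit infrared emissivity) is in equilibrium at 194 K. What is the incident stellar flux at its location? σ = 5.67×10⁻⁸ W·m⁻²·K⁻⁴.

S ≈ 630 W/m²

(1−a)S·πr² = σ·4πr²·T⁴ ⇒ S = 4σT⁴/(1−a).
S = 4·5.67×10⁻⁸·1.416×10⁹/0.510.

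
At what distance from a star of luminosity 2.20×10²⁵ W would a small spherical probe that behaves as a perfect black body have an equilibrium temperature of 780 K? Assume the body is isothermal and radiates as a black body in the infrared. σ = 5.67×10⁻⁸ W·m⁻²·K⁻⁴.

d ≈ 4.57×10⁹ m

For an isothermal black-emitting sphere, (1−a)S·πr² = σ·4πr²·T⁴ ⇒ S = 4σT⁴/(1−a).
S = 4·5.67×10⁻⁸·(780)⁴/1.00 = 83950 W/m².
Flux falls as S = L/(4πd²), so d = √(L/(4πS)) = √(2.20×10²⁵/(4π·83950)).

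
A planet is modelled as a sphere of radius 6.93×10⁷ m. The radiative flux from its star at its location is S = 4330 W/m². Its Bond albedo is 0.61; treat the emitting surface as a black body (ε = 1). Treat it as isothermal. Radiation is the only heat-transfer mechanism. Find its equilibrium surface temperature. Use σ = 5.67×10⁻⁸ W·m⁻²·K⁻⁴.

T ≈ 294 K

At equilibrium, absorbed power = emitted power.
Absorbing cross-section = πr² = 1.509×10¹⁶ m²; emitting surface = 4πr² = 6.035×10¹⁶ m² (ratio 4).
(1−a)S·A_cross = εσ·A_surf·T⁴  ⇒  T⁴ = (1−a)S/(4σ).
T⁴ = 0.390·4330/(4·5.67×10⁻⁸) = 7.446×10⁹ K⁴.
T = (7.446×10⁹)^(1/4).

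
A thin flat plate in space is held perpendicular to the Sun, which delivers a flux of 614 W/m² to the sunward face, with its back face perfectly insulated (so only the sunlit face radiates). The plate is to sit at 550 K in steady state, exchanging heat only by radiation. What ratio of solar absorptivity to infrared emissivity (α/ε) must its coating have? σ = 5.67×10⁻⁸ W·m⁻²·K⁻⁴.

α/ε ≈ 8.45

Balance: αS·A = εσ·1A·T⁴ ⇒ α/ε = σT⁴/S.
α/ε = 5.67×10⁻⁸·(550)⁴/614 = 5.67×10⁻⁸·9.151×10¹⁰/614.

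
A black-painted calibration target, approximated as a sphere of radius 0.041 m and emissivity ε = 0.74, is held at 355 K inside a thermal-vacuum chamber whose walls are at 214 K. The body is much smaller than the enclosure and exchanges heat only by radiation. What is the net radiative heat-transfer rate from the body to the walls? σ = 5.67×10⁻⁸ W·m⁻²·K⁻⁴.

P_net ≈ 12.2 W

For a small grey body in a large enclosure: P_net = εσA(T_body⁴ − T_wall⁴).
A = 4πr² = 0.02112 m²; T_body⁴ − T_wall⁴ = 1.588×10¹⁰ − 2.097×10⁹ = 1.379×10¹⁰ K⁴.
|P_net| = 0.74·5.67×10⁻⁸·0.02112·1.379×10¹⁰.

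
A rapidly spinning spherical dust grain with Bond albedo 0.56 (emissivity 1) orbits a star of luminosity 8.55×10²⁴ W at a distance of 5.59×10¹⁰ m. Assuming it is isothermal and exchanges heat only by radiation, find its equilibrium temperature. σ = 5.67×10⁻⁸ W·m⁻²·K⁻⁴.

T ≈ 143 K

First find the stellar flux at distance d: S = L/(4πd²) = 8.55×10²⁴/(4π·(5.59×10¹⁰)²) = 217.7 W/m².
For an isothermal sphere, absorbed (1−a)S·πr² = emitted σ·4πr²·T⁴, so T⁴ = (1−a)S/(4σ).
T⁴ = 0.440·217.7/(4·5.67×10⁻⁸) = 4.224×10⁸ K⁴.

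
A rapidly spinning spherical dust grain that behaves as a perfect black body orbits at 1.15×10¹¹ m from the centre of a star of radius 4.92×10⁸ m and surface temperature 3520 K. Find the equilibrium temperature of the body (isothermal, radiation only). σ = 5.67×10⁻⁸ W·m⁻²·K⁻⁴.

The star's surface emits σT_*⁴; at distance d the flux is S = σT_*⁴(R_*/d)².
S = 5.67×10⁻⁸·(3520)⁴·(4.92×10⁸/1.15×10¹¹)² = 159.3 W/m².
For an isothermal sphere T⁴ = (1−a)S/(4σ) = 7.025×10⁸ K⁴.

T ≈ 163 K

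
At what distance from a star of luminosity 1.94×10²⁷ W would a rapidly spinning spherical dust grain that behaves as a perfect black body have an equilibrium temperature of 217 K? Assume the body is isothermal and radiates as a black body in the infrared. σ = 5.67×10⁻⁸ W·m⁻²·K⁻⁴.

For an isothermal black-emitting sphere, (1−a)S·πr² = σ·4πr²·T⁴ ⇒ S = 4σT⁴/(1−a).
S = 4·5.67×10⁻⁸·(217)⁴/1.00 = 502.9 W/m².
Flux falls as S = L/(4πd²), so d = √(L/(4πS)) = √(1.94×10²⁷/(4π·502.9)).

d ≈ 5.54×10¹¹ m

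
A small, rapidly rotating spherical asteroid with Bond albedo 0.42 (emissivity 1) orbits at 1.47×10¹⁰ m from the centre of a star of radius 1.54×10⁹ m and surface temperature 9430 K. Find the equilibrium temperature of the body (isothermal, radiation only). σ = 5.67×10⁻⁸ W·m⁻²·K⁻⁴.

The star's surface emits σT_*⁴; at distance d the flux is S = σT_*⁴(R_*/d)².
S = 5.67×10⁻⁸·(9430)⁴·(1.54×10⁹/1.47×10¹⁰)² = 4.921×10⁶ W/m².
For an isothermal sphere T⁴ = (1−a)S/(4σ) = 1.258×10¹³ K⁴.

T ≈ 1880 K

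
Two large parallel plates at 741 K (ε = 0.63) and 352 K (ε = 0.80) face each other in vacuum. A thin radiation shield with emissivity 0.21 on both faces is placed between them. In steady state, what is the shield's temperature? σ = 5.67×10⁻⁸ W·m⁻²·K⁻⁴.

In steady state the net flux on the hot side equals that on the cold side.
σ(T₁⁴−T_s⁴)/D₁ = σ(T_s⁴−T₂⁴)/D₂, with D₁ = 1/ε₁+1/ε_s−1 = 5.349, D₂ = 1/ε_s+1/ε₂−1 = 5.012.
Solve for T_s⁴: T_s⁴ = (D₂·T₁⁴ + D₁·T₂⁴)/(D₁+D₂) = 1.538×10¹¹ K⁴.

T_s ≈ 626 K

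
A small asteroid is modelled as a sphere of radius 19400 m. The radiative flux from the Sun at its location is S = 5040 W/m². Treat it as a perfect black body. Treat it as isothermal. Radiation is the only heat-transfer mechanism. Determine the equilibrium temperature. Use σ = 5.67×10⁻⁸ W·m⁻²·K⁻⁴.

T ≈ 386 K

At equilibrium, absorbed power = emitted power.
Absorbing cross-section = πr² = 1.182×10⁹ m²; emitting surface = 4πr² = 4.729×10⁹ m² (ratio 4).
S·A_cross = εσ·A_surf·T⁴  ⇒  T⁴ = S/(4σ).
T⁴ = 1.00·5040/(4·5.67×10⁻⁸) = 2.222×10¹⁰ K⁴.
T = (2.222×10¹⁰)^(1/4).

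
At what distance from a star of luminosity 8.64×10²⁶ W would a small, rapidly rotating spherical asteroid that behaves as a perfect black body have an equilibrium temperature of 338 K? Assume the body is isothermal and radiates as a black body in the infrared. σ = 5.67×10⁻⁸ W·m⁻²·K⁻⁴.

For an isothermal black-emitting sphere, (1−a)S·πr² = σ·4πr²·T⁴ ⇒ S = 4σT⁴/(1−a).
S = 4·5.67×10⁻⁸·(338)⁴/1.00 = 2960 W/m².
Flux falls as S = L/(4πd²), so d = √(L/(4πS)) = √(8.64×10²⁶/(4π·2960)).

d ≈ 1.52×10¹¹ m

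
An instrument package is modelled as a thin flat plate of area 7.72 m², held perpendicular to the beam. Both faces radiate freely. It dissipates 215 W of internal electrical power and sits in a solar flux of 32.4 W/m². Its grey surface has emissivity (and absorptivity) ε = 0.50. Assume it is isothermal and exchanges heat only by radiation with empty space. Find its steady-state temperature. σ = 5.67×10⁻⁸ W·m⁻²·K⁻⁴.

At steady state, absorbed solar power + internal power = radiated power.
Absorbed: α·S·A_cross = 0.50·32.4·7.720 = 125.1 W (cross-section A).
Total input = 125.1 + 215 = 340.1 W.
Radiated: εσ·A_surf·T⁴ with A_surf = 2A = 15.44 m².
T⁴ = 340.1/(0.50·5.67×10⁻⁸·15.44) = 7.769×10⁸ K⁴.

T ≈ 167 K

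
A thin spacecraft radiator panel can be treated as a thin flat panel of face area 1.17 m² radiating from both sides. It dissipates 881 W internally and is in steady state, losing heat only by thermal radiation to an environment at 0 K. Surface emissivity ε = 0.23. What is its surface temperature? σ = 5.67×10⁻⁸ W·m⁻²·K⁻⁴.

Steady state: internal power = radiated power, P = εσA T⁴.
Radiating area A = 2·1.17 = 2.340 m².
T⁴ = P/(εσA) = 881/(0.23·5.67×10⁻⁸·2.340) = 2.887×10¹⁰ K⁴.
T = (2.887×10¹⁰)^(1/4).

T ≈ 412 K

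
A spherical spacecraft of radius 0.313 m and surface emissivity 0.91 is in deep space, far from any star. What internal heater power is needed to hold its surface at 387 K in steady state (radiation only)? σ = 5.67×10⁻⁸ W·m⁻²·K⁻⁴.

P = εσ·4πr²·T⁴.
4πr² = 1.231 m²; T⁴ = 2.243×10¹⁰ K⁴.
P = 0.91·5.67×10⁻⁸·1.231·2.243×10¹⁰.

P ≈ 1420 W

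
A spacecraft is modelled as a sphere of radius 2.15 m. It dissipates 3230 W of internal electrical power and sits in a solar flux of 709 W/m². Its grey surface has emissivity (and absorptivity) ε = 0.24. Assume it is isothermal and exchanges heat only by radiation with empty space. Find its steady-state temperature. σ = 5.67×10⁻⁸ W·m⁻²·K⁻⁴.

At steady state, absorbed solar power + internal power = radiated power.
Absorbed: α·S·A_cross = 0.24·709·14.52 = 2471 W (cross-section πr²).
Total input = 2471 + 3230 = 5701 W.
Radiated: εσ·A_surf·T⁴ with A_surf = 4πr² = 58.09 m².
T⁴ = 5701/(0.24·5.67×10⁻⁸·58.09) = 7.212×10⁹ K⁴.

T ≈ 291 K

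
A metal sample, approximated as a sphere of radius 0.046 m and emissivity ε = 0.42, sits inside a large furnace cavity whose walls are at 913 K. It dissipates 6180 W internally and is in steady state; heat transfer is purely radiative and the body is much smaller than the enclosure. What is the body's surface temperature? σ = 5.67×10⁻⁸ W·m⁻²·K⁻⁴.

T ≈ 1800 K

For a small grey body in a large enclosure, net radiated power = εσA(T⁴ − T_w⁴).
Steady state: P = εσA(T⁴ − T_w⁴) with A = 4πr² = 0.02659 m².
T⁴ = P/(εσA) + T_w⁴ = 6180/(0.42·5.67×10⁻⁸·0.02659) + (913)⁴
    = 9.760×10¹² + 6.948×10¹¹ = 1.045×10¹³ K⁴.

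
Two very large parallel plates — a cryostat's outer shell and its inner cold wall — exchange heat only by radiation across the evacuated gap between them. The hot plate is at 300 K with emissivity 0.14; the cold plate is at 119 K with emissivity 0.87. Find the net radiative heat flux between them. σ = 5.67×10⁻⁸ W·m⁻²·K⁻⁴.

For two infinite grey parallel plates, q = σ(T₁⁴ − T₂⁴)/(1/ε₁ + 1/ε₂ − 1).
T₁⁴ − T₂⁴ = 8.100×10⁹ − 2.005×10⁸ = 7.899×10⁹ K⁴.
1/ε₁ + 1/ε₂ − 1 = 7.143 + 1.149 − 1 = 7.292.
q = 5.67×10⁻⁸ × 7.899×10⁹ / 7.292.

q ≈ 61.4 W/m²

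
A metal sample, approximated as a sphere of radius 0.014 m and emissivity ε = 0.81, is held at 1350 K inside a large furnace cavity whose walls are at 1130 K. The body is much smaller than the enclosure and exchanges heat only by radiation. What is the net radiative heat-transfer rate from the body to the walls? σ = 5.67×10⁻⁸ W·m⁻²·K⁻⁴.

P_net ≈ 191 W

For a small grey body in a large enclosure: P_net = εσA(T_body⁴ − T_wall⁴).
A = 4πr² = 0.002463 m²; T_body⁴ − T_wall⁴ = 3.322×10¹² − 1.630×10¹² = 1.691×10¹² K⁴.
|P_net| = 0.81·5.67×10⁻⁸·0.002463·1.691×10¹².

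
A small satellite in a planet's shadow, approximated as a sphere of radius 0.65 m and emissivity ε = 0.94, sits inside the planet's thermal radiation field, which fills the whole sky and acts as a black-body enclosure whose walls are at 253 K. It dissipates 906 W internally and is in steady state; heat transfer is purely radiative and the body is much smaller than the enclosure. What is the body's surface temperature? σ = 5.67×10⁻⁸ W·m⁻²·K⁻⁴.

T ≈ 292 K

For a small grey body in a large enclosure, net radiated power = εσA(T⁴ − T_w⁴).
Steady state: P = εσA(T⁴ − T_w⁴) with A = 4πr² = 5.309 m².
T⁴ = P/(εσA) + T_w⁴ = 906/(0.94·5.67×10⁻⁸·5.309) + (253)⁴
    = 3.202×10⁹ + 4.097×10⁹ = 7.299×10⁹ K⁴.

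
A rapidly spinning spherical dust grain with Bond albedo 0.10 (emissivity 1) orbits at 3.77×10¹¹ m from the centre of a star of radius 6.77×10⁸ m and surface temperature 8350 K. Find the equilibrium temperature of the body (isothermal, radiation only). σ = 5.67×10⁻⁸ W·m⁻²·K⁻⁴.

T ≈ 244 K

The star's surface emits σT_*⁴; at distance d the flux is S = σT_*⁴(R_*/d)².
S = 5.67×10⁻⁸·(8350)⁴·(6.77×10⁸/3.77×10¹¹)² = 888.8 W/m².
For an isothermal sphere T⁴ = (1−a)S/(4σ) = 3.527×10⁹ K⁴.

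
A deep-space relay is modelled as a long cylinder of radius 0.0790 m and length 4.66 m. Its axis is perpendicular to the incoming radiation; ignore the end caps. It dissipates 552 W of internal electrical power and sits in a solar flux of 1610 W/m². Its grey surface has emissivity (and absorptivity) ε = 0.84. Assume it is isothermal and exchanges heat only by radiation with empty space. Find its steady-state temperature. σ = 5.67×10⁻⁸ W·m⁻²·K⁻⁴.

T ≈ 344 K

At steady state, absorbed solar power + internal power = radiated power.
Absorbed: α·S·A_cross = 0.84·1610·0.7363 = 995.7 W (cross-section 2rL).
Total input = 995.7 + 552 = 1548 W.
Radiated: εσ·A_surf·T⁴ with A_surf = 2πrL = 2.313 m².
T⁴ = 1548/(0.84·5.67×10⁻⁸·2.313) = 1.405×10¹⁰ K⁴.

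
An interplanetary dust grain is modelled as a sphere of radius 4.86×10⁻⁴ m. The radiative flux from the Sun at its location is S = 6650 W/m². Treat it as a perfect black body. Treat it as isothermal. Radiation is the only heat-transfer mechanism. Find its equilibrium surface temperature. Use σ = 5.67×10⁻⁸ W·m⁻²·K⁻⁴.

At equilibrium, absorbed power = emitted power.
Absorbing cross-section = πr² = 7.420×10⁻⁷ m²; emitting surface = 4πr² = 2.968×10⁻⁶ m² (ratio 4).
S·A_cross = εσ·A_surf·T⁴  ⇒  T⁴ = S/(4σ).
T⁴ = 1.00·6650/(4·5.67×10⁻⁸) = 2.932×10¹⁰ K⁴.
T = (2.932×10¹⁰)^(1/4).

T ≈ 414 K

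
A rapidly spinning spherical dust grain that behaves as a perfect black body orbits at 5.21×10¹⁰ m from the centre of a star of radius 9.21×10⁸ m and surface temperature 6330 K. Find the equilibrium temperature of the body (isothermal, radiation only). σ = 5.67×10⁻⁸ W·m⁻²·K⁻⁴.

T ≈ 595 K

The star's surface emits σT_*⁴; at distance d the flux is S = σT_*⁴(R_*/d)².
S = 5.67×10⁻⁸·(6330)⁴·(9.21×10⁸/5.21×10¹⁰)² = 28450 W/m².
For an isothermal sphere T⁴ = (1−a)S/(4σ) = 1.254×10¹¹ K⁴.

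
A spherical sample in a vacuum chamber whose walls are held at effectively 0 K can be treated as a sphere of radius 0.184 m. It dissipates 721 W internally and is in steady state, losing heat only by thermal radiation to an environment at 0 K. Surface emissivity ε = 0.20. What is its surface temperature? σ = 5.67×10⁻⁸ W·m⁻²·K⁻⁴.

T ≈ 622 K

Steady state: internal power = radiated power, P = εσA T⁴.
Radiating area A = 4πr² = 0.4254 m².
T⁴ = P/(εσA) = 721/(0.20·5.67×10⁻⁸·0.4254) = 1.494×10¹¹ K⁴.
T = (1.494×10¹¹)^(1/4).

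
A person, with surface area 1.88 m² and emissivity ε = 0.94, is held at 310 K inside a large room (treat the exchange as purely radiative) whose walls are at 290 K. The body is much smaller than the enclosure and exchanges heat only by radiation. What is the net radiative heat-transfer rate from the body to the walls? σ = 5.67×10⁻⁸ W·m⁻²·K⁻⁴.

For a small grey body in a large enclosure: P_net = εσA(T_body⁴ − T_wall⁴).
A = 1.88 m²; T_body⁴ − T_wall⁴ = 9.235×10⁹ − 7.073×10⁹ = 2.162×10⁹ K⁴.
|P_net| = 0.94·5.67×10⁻⁸·1.880·2.162×10⁹.

P_net ≈ 217 W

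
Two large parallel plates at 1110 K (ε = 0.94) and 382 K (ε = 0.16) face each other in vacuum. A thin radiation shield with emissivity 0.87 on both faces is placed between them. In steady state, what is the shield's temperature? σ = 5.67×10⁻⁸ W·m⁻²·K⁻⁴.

T_s ≈ 1060 K

In steady state the net flux on the hot side equals that on the cold side.
σ(T₁⁴−T_s⁴)/D₁ = σ(T_s⁴−T₂⁴)/D₂, with D₁ = 1/ε₁+1/ε_s−1 = 1.213, D₂ = 1/ε_s+1/ε₂−1 = 6.399.
Solve for T_s⁴: T_s⁴ = (D₂·T₁⁴ + D₁·T₂⁴)/(D₁+D₂) = 1.280×10¹² K⁴.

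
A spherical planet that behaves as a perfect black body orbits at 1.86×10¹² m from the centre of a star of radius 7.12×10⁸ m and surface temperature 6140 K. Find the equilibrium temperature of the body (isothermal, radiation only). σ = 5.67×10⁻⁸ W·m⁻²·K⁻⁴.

T ≈ 84.9 K

The star's surface emits σT_*⁴; at distance d the flux is S = σT_*⁴(R_*/d)².
S = 5.67×10⁻⁸·(6140)⁴·(7.12×10⁸/1.86×10¹²)² = 11.81 W/m².
For an isothermal sphere T⁴ = (1−a)S/(4σ) = 5.207×10⁷ K⁴.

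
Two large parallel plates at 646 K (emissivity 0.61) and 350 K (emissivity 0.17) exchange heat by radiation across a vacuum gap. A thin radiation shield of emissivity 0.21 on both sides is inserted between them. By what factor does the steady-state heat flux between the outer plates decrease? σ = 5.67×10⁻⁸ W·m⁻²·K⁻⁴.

Without shield: q₀ = σΔ(T⁴)/(1/ε₁+1/ε₂−1) with denominator 6.522.
With shield the two gaps are in series; the resistances add: (1/ε₁+1/ε_s−1)+(1/ε_s+1/ε₂−1) = 5.401+9.644 = 15.05.
Heat-flux ratio q₀/q = 15.05/6.522.

factor ≈ 2.31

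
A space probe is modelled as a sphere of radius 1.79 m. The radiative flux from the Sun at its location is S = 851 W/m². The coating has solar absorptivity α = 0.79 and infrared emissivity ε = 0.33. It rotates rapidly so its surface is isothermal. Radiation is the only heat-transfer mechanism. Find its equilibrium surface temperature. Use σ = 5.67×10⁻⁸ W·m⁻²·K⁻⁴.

At equilibrium, absorbed power = emitted power.
Absorbing cross-section = πr² = 10.07 m²; emitting surface = 4πr² = 40.26 m² (ratio 4).
αS·A_cross = εσ·A_surf·T⁴  ⇒  T⁴ = αS/(ε·4σ).
T⁴ = 0.790·851/(0.33·4·5.67×10⁻⁸) = 8.983×10⁹ K⁴.
T = (8.983×10⁹)^(1/4).

T ≈ 308 K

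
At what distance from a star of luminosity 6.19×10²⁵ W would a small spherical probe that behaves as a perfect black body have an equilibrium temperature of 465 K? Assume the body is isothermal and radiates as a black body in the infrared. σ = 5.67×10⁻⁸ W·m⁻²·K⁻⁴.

d ≈ 2.16×10¹⁰ m

For an isothermal black-emitting sphere, (1−a)S·πr² = σ·4πr²·T⁴ ⇒ S = 4σT⁴/(1−a).
S = 4·5.67×10⁻⁸·(465)⁴/1.00 = 10600 W/m².
Flux falls as S = L/(4πd²), so d = √(L/(4πS)) = √(6.19×10²⁵/(4π·10600)).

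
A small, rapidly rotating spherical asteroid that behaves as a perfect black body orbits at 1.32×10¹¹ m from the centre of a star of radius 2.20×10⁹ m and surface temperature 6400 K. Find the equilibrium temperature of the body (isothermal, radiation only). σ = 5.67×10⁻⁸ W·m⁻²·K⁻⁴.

The star's surface emits σT_*⁴; at distance d the flux is S = σT_*⁴(R_*/d)².
S = 5.67×10⁻⁸·(6400)⁴·(2.20×10⁹/1.32×10¹¹)² = 26420 W/m².
For an isothermal sphere T⁴ = (1−a)S/(4σ) = 1.165×10¹¹ K⁴.

T ≈ 584 K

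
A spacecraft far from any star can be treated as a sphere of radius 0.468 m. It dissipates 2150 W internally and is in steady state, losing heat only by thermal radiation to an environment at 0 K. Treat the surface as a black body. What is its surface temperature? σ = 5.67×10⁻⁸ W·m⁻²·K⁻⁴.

Steady state: internal power = radiated power, P = εσA T⁴.
Radiating area A = 4πr² = 2.752 m².
T⁴ = P/(εσA) = 2150/(1.0·5.67×10⁻⁸·2.752) = 1.378×10¹⁰ K⁴.
T = (1.378×10¹⁰)^(1/4).

T ≈ 343 K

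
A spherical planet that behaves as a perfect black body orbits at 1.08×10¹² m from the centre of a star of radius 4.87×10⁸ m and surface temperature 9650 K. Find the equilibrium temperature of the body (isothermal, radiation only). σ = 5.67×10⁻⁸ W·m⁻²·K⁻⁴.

The star's surface emits σT_*⁴; at distance d the flux is S = σT_*⁴(R_*/d)².
S = 5.67×10⁻⁸·(9650)⁴·(4.87×10⁸/1.08×10¹²)² = 99.98 W/m².
For an isothermal sphere T⁴ = (1−a)S/(4σ) = 4.408×10⁸ K⁴.

T ≈ 145 K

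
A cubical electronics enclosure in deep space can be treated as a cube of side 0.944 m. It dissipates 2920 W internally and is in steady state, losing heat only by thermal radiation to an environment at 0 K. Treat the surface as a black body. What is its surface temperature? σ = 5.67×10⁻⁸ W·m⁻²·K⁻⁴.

Steady state: internal power = radiated power, P = εσA T⁴.
Radiating area A = 6L² = 5.347 m².
T⁴ = P/(εσA) = 2920/(1.0·5.67×10⁻⁸·5.347) = 9.632×10⁹ K⁴.
T = (9.632×10⁹)^(1/4).

T ≈ 313 K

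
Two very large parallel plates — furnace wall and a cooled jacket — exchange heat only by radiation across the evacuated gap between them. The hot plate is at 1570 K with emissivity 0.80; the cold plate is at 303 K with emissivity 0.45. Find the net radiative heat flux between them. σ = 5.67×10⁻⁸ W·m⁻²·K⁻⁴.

q ≈ 1.39×10⁵ W/m²

For two infinite grey parallel plates, q = σ(T₁⁴ − T₂⁴)/(1/ε₁ + 1/ε₂ − 1).
T₁⁴ − T₂⁴ = 6.076×10¹² − 8.429×10⁹ = 6.067×10¹² K⁴.
1/ε₁ + 1/ε₂ − 1 = 1.250 + 2.222 − 1 = 2.472.
q = 5.67×10⁻⁸ × 6.067×10¹² / 2.472.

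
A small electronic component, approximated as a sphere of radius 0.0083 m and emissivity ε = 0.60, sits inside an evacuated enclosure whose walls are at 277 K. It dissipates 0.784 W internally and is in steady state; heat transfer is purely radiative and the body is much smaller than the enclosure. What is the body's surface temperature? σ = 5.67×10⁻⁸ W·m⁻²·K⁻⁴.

T ≈ 425 K

For a small grey body in a large enclosure, net radiated power = εσA(T⁴ − T_w⁴).
Steady state: P = εσA(T⁴ − T_w⁴) with A = 4πr² = 8.657×10⁻⁴ m².
T⁴ = P/(εσA) + T_w⁴ = 0.784/(0.60·5.67×10⁻⁸·8.657×10⁻⁴) + (277)⁴
    = 2.662×10¹⁰ + 5.887×10⁹ = 3.251×10¹⁰ K⁴.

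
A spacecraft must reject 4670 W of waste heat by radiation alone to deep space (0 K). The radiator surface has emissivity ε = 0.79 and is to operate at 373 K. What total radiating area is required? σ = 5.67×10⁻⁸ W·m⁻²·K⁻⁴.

P = εσA T⁴ ⇒ A = P/(εσT⁴).
T⁴ = 1.936×10¹⁰ K⁴.
A = 4670/(0.79 × 5.67×10⁻⁸ × 1.936×10¹⁰).

A ≈ 5.39 m²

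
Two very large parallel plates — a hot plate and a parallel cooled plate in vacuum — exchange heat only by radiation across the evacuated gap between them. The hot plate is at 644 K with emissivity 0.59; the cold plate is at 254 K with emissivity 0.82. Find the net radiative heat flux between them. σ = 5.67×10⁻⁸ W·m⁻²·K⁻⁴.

q ≈ 4970 W/m²

For two infinite grey parallel plates, q = σ(T₁⁴ − T₂⁴)/(1/ε₁ + 1/ε₂ − 1).
T₁⁴ − T₂⁴ = 1.720×10¹¹ − 4.162×10⁹ = 1.678×10¹¹ K⁴.
1/ε₁ + 1/ε₂ − 1 = 1.695 + 1.220 − 1 = 1.914.
q = 5.67×10⁻⁸ × 1.678×10¹¹ / 1.914.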